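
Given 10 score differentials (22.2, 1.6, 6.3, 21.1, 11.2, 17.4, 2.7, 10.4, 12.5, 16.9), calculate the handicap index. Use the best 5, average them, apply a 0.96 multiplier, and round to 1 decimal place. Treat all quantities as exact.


All differentials: 22.2, 1.6, 6.3, 21.1, 11.2, 17.4, 2.7, 10.4, 12.5, 16.9
Sorted: 1.6, 2.7, 6.3, 10.4, 11.2, 12.5, 16.9, 17.4, 21.1, 22.2
Best 5: 1.6, 2.7, 6.3, 10.4, 11.2
Average of best = 32.2 / 5 = 6.44
Raw index = 6.44 * 0.96 = 6.1824
Handicap index = round(6.1824, 1) = 6.2

6.2


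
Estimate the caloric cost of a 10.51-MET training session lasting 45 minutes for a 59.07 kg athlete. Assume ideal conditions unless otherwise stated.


kcal = MET * mass * time_hr
Convert time: 45 min = 0.75 hr
kcal = 10.51 * 59.07 * 0.75
kcal = 465.6193 kcal

465.6193 kcal


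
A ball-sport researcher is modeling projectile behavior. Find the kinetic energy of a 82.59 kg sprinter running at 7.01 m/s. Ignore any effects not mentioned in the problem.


KE = 0.5 * m * v^2
KE = 0.5 * 82.59 * 7.01^2
KE = 0.5 * 82.59 * 49.1401 = 2029.2404 J

2029.2404 J


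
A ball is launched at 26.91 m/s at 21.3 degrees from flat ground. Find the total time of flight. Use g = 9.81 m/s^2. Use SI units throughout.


T = 2*v*sin(theta)/g
sin(theta) = sin(21.3 deg) = 0.3633
T = 2*26.91*0.3633 / 9.81
T = 19.5502 / 9.81 = 1.9929 s

1.9929 s


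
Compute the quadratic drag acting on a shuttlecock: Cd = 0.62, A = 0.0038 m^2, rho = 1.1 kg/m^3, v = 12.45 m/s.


Fd = 0.5 * Cd * rho * A * v^2
Fd = 0.5 * 0.62 * 1.1 * 0.0038 * 12.45^2
v^2 = 155.0025
Fd = 0.5 * 0.62 * 1.1 * 0.0038 * 155.0025 = 0.2009 N

0.2009 N


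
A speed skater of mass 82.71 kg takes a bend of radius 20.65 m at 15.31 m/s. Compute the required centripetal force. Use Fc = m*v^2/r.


Fc = m * v^2 / r
v^2 = 15.31^2 = 234.3961
Fc = 82.71 * 234.3961 / 20.65
Fc = 19386.9014 / 20.65 = 938.833 N

938.833 N


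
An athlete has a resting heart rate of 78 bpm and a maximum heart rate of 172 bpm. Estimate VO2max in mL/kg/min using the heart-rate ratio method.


VO2max = 15.3 * HRmax / HRrest
VO2max = 15.3 * 172 / 78
VO2max = 2631.6 / 78 = 33.7385 mL/kg/min

33.7385 mL/kg/min


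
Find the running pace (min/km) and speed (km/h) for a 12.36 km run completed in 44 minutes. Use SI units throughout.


Pace = time / distance = 44 min / 12.36 km = 3.5599 min/km
Speed = distance / time_in_hours = 12.36 / 0.7333 hr
Speed = 16.8545 km/h

3.5599 min/km, 16.8545 km/h


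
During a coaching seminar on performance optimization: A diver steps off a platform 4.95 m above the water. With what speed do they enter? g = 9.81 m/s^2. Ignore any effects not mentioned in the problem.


v = sqrt(2 * g * h)
v = sqrt(2 * 9.81 * 4.95)
v = sqrt(97.119) = 9.8549 m/s

9.8549 m/s


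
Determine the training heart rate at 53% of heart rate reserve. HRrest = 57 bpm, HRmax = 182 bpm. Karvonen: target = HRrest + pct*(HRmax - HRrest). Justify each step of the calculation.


Target = HRrest + pct*(HRmax - HRrest)
Heart rate reserve = HRmax - HRrest = 182 - 57 = 125 bpm
Fraction = 53% = 0.53
Target = 57 + 0.53 * 125
Target = 57 + 66.25 = 123.25 bpm

123.25 bpm


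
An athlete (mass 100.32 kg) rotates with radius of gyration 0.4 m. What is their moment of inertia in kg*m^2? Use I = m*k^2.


I = m * k^2
I = 100.32 * 0.4^2
I = 100.32 * 0.16 = 16.0512 kg*m^2

16.0512 kg*m^2


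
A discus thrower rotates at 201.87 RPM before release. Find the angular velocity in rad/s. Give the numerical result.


omega = RPM * 2 * pi / 60
omega = 201.87 * 2 * 3.14159 / 60
omega = 1268.3866 / 60 = 21.1398 rad/s

21.1398 rad/s


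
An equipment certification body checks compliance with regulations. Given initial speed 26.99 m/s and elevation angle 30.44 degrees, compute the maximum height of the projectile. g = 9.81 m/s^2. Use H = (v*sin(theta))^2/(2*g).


H = (v*sin(theta))^2 / (2*g)
vy = v*sin(theta) = 26.99 * sin(30.44 deg) = 13.6741 m/s
H = vy^2 / (2*g) = 186.981 / (2*9.81)
H = 186.981 / 19.62 = 9.5301 m

9.5301 m


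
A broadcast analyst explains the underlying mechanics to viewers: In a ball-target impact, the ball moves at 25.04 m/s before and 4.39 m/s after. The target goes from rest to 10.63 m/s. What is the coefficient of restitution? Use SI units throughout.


e = (v2_after - v1_after) / (v1_before - v2_before)
Numerator = 10.63 - 4.39 = 6.24
Denominator = 25.04 - 0 = 25.04
e = 6.24 / 25.04 = 0.2492

0.2492


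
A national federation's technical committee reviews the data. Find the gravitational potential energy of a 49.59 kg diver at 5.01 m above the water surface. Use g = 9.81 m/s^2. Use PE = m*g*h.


PE = m * g * h
PE = 49.59 * 9.81 * 5.01
PE = 486.4779 * 5.01 = 2437.2543 J

2437.2543 J


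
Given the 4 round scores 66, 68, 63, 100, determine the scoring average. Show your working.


Average = sum / n
Sum = 297
Average = 297 / 4 = 74.25

74.25


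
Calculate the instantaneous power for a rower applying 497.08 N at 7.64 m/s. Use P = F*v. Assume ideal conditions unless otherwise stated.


P = F * v
P = 497.08 * 7.64
P = 3797.6912 W

3797.6912 W


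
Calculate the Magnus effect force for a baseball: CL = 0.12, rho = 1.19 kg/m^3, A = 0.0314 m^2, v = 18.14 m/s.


FM = 0.5 * CL * rho * A * v^2
FM = 0.5 * 0.12 * 1.19 * 0.0314 * 18.14^2
v^2 = 329.0596
FM = 0.5 * 0.12 * 1.19 * 0.0314 * 329.0596 = 0.7377 N

0.7377 N


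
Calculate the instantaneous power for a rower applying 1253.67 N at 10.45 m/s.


P = F * v
P = 1253.67 * 10.45
P = 13100.8515 W

13100.8515 W


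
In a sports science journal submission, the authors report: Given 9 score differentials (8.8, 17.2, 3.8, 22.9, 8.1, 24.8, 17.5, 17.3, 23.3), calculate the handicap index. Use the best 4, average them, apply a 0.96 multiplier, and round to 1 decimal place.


All differentials: 8.8, 17.2, 3.8, 22.9, 8.1, 24.8, 17.5, 17.3, 23.3
Sorted: 3.8, 8.1, 8.8, 17.2, 17.3, 17.5, 22.9, 23.3, 24.8
Best 4: 3.8, 8.1, 8.8, 17.2
Average of best = 37.9 / 4 = 9.475
Raw index = 9.475 * 0.96 = 9.096
Handicap index = round(9.096, 1) = 9.1

9.1


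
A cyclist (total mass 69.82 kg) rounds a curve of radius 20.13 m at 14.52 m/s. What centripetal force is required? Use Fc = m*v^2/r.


Fc = m * v^2 / r
v^2 = 14.52^2 = 210.8304
Fc = 69.82 * 210.8304 / 20.13
Fc = 14720.1785 / 20.13 = 731.2558 N

731.2558 N


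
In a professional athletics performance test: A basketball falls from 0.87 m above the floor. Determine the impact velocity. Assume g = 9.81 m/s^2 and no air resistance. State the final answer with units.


v = sqrt(2 * g * h)
v = sqrt(2 * 9.81 * 0.87)
v = sqrt(17.0694) = 4.1315 m/s

4.1315 m/s


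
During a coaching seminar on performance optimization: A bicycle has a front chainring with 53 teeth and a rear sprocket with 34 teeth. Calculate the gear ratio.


GR = front_teeth / rear_teeth
GR = 53 / 34
GR = 1.5588

1.5588


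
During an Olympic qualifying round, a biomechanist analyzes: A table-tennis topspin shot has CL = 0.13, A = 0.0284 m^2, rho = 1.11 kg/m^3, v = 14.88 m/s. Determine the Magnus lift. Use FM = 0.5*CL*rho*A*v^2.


FM = 0.5 * CL * rho * A * v^2
FM = 0.5 * 0.13 * 1.11 * 0.0284 * 14.88^2
v^2 = 221.4144
FM = 0.5 * 0.13 * 1.11 * 0.0284 * 221.4144 = 0.4537 N

0.4537 N


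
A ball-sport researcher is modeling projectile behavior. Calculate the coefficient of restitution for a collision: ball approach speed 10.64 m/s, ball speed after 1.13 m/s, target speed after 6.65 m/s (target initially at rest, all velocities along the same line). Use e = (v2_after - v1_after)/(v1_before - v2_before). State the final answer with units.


e = (v2_after - v1_after) / (v1_before - v2_before)
Numerator = 6.65 - 1.13 = 5.52
Denominator = 10.64 - 0 = 10.64
e = 5.52 / 10.64 = 0.5188

0.5188


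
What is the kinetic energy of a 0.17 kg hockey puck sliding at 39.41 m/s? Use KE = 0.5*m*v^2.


KE = 0.5 * m * v^2
KE = 0.5 * 0.17 * 39.41^2
KE = 0.5 * 0.17 * 1553.1481 = 132.0176 J

132.0176 J


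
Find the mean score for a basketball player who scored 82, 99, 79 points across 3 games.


Average = sum / n
Sum = 260
Average = 260 / 3 = 86.6667

86.6667


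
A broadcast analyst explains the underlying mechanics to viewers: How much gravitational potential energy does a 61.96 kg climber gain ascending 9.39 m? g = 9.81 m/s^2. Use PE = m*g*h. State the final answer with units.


PE = m * g * h
PE = 61.96 * 9.81 * 9.39
PE = 607.8276 * 9.39 = 5707.5012 J

5707.5012 J


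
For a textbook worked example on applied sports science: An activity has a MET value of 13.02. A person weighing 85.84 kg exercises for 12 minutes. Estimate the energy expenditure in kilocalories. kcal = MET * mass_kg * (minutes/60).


kcal = MET * mass * time_hr
Convert time: 12 min = 0.2 hr
kcal = 13.02 * 85.84 * 0.2
kcal = 223.5274 kcal

223.5274 kcal


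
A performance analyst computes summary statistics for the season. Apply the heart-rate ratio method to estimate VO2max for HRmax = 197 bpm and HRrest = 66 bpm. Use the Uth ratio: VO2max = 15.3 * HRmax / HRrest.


VO2max = 15.3 * HRmax / HRrest
VO2max = 15.3 * 197 / 66
VO2max = 3014.1 / 66 = 45.6682 mL/kg/min

45.6682 mL/kg/min


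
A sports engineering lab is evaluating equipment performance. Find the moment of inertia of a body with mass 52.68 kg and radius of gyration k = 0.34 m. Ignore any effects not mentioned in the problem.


I = m * k^2
I = 52.68 * 0.34^2
I = 52.68 * 0.1156 = 6.0898 kg*m^2

6.0898 kg*m^2


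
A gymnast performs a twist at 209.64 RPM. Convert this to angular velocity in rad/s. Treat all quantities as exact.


omega = RPM * 2 * pi / 60
omega = 209.64 * 2 * 3.14159 / 60
omega = 1317.207 / 60 = 21.9534 rad/s

21.9534 rad/s


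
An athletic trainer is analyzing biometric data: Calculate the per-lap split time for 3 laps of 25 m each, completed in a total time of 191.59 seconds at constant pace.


Split time = total_time / n_laps = 191.59 / 3
Split time = 63.8633 s per lap

63.8633 s


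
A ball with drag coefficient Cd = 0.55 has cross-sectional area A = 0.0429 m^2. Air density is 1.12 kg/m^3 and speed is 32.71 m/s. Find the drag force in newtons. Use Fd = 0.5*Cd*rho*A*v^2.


Fd = 0.5 * Cd * rho * A * v^2
Fd = 0.5 * 0.55 * 1.12 * 0.0429 * 32.71^2
v^2 = 1069.9441
Fd = 0.5 * 0.55 * 1.12 * 0.0429 * 1069.9441 = 14.1374 N

14.1374 N


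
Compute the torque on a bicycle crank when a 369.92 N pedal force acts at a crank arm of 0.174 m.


tau = F * d
tau = 369.92 * 0.174
tau = 64.3661 N*m

64.3661 N*m


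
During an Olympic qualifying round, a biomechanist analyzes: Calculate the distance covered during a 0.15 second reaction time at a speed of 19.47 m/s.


d = v * t
d = 19.47 * 0.15
d = 2.9205 m

2.9205 m


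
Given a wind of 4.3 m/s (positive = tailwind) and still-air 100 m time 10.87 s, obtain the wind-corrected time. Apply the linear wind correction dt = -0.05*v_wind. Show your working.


dt = -0.05 * v_wind = -0.05 * 4.3 = -0.215 s
t_corrected = t_still + dt = 10.87 + (-0.215)
t_corrected = 10.655 s

10.655 s


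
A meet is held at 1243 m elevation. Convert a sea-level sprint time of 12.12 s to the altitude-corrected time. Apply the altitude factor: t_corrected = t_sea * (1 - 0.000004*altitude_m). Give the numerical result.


Correction factor = 1 - 0.000004 * 1243 = 0.995028
t_corrected = t_sea * factor = 12.12 * 0.995028
t_corrected = 12.0597 s

12.0597 s


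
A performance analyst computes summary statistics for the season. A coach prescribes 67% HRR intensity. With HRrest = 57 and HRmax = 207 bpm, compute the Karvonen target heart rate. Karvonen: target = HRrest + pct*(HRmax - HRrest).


Target = HRrest + pct*(HRmax - HRrest)
Heart rate reserve = HRmax - HRrest = 207 - 57 = 150 bpm
Fraction = 67% = 0.67
Target = 57 + 0.67 * 150
Target = 57 + 100.5 = 157.5 bpm

157.5 bpm


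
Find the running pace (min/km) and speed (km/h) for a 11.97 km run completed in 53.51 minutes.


Pace = time / distance = 53.51 min / 11.97 km = 4.4703 min/km
Speed = distance / time_in_hours = 11.97 / 0.8918 hr
Speed = 13.4218 km/h

4.4703 min/km, 13.4218 km/h


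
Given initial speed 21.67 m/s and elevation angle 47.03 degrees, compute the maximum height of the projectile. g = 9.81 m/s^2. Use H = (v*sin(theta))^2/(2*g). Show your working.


H = (v*sin(theta))^2 / (2*g)
vy = v*sin(theta) = 21.67 * sin(47.03 deg) = 15.8562 m/s
H = vy^2 / (2*g) = 251.4182 / (2*9.81)
H = 251.4182 / 19.62 = 12.8144 m

12.8144 m


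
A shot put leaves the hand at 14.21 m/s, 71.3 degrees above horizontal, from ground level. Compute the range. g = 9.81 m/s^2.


R = v^2 * sin(2*theta) / g
Convert angle to radians: theta = 71.3 deg = 1.2444 rad
sin(2*theta) = sin(2.4888) = 0.6074
R = 14.21^2 * 0.6074 / 9.81
R = 201.9241 * 0.6074 / 9.81 = 12.5019 m

12.5019 m


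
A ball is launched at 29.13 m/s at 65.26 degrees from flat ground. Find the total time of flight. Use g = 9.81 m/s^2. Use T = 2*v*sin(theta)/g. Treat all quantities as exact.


T = 2*v*sin(theta)/g
sin(theta) = sin(65.26 deg) = 0.9082
T = 2*29.13*0.9082 / 9.81
T = 52.9127 / 9.81 = 5.3937 s

5.3937 s


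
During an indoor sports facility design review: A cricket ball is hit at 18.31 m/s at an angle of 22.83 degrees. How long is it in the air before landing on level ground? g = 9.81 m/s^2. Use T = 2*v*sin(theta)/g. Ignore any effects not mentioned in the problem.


T = 2*v*sin(theta)/g
sin(theta) = sin(22.83 deg) = 0.388
T = 2*18.31*0.388 / 9.81
T = 14.2085 / 9.81 = 1.4484 s

1.4484 s


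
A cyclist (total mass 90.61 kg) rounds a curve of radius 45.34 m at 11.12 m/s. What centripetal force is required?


Fc = m * v^2 / r
v^2 = 11.12^2 = 123.6544
Fc = 90.61 * 123.6544 / 45.34
Fc = 11204.3252 / 45.34 = 247.1179 N

247.1179 N


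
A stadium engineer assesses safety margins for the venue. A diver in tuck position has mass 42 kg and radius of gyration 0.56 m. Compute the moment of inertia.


I = m * k^2
I = 42 * 0.56^2
I = 42 * 0.3136 = 13.1712 kg*m^2

13.1712 kg*m^2


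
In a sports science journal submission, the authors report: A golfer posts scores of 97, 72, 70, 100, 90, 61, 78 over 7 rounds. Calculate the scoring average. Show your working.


Average = sum / n
Sum = 568
Average = 568 / 7 = 81.1429

81.1429


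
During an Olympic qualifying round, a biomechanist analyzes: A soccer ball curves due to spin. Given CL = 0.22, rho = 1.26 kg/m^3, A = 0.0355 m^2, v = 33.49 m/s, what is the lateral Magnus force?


FM = 0.5 * CL * rho * A * v^2
FM = 0.5 * 0.22 * 1.26 * 0.0355 * 33.49^2
v^2 = 1121.5801
FM = 0.5 * 0.22 * 1.26 * 0.0355 * 1121.5801 = 5.5185 N

5.5185 N


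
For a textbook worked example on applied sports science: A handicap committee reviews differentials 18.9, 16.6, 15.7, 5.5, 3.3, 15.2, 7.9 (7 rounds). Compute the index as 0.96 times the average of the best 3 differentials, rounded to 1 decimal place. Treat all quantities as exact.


All differentials: 18.9, 16.6, 15.7, 5.5, 3.3, 15.2, 7.9
Sorted: 3.3, 5.5, 7.9, 15.2, 15.7, 16.6, 18.9
Best 3: 3.3, 5.5, 7.9
Average of best = 16.7 / 3 = 5.5667
Raw index = 5.5667 * 0.96 = 5.344
Handicap index = round(5.344, 1) = 5.3

5.3


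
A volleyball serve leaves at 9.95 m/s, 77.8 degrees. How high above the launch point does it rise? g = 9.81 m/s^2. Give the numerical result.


H = (v*sin(theta))^2 / (2*g)
vy = v*sin(theta) = 9.95 * sin(77.8 deg) = 9.7253 m/s
H = vy^2 / (2*g) = 94.5812 / (2*9.81)
H = 94.5812 / 19.62 = 4.8207 m

4.8207 m


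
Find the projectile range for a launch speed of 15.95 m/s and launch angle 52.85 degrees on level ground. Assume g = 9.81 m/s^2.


R = v^2 * sin(2*theta) / g
Convert angle to radians: theta = 52.85 deg = 0.9224 rad
sin(2*theta) = sin(1.8448) = 0.9627
R = 15.95^2 * 0.9627 / 9.81
R = 254.4025 * 0.9627 / 9.81 = 24.9655 m

24.9655 m


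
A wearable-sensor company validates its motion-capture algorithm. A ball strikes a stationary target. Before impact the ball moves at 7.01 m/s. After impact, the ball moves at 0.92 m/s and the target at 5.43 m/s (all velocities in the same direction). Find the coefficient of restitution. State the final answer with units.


e = (v2_after - v1_after) / (v1_before - v2_before)
Numerator = 5.43 - 0.92 = 4.51
Denominator = 7.01 - 0 = 7.01
e = 4.51 / 7.01 = 0.6434

0.6434


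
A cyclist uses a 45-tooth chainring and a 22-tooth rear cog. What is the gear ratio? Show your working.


GR = front_teeth / rear_teeth
GR = 45 / 22
GR = 2.0455

2.0455


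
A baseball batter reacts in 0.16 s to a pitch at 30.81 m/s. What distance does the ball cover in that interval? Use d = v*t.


d = v * t
d = 30.81 * 0.16
d = 4.9296 m

4.9296 m


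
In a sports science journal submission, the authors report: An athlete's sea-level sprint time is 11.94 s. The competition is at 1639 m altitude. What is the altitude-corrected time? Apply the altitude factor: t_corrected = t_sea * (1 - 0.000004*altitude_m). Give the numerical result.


Correction factor = 1 - 0.000004 * 1639 = 0.993444
t_corrected = t_sea * factor = 11.94 * 0.993444
t_corrected = 11.8617 s

11.8617 s


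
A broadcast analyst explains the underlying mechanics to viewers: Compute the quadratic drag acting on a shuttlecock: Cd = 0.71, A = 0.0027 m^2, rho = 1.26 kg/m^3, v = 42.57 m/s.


Fd = 0.5 * Cd * rho * A * v^2
Fd = 0.5 * 0.71 * 1.26 * 0.0027 * 42.57^2
v^2 = 1812.2049
Fd = 0.5 * 0.71 * 1.26 * 0.0027 * 1812.2049 = 2.1886 N

2.1886 N


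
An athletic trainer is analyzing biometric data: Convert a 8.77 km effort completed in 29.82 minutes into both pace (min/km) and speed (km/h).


Pace = time / distance = 29.82 min / 8.77 km = 3.4002 min/km
Speed = distance / time_in_hours = 8.77 / 0.497 hr
Speed = 17.6459 km/h

3.4002 min/km, 17.6459 km/h


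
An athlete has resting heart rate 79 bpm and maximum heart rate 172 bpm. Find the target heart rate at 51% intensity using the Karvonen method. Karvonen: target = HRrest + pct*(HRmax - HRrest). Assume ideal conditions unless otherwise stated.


Target = HRrest + pct*(HRmax - HRrest)
Heart rate reserve = HRmax - HRrest = 172 - 79 = 93 bpm
Fraction = 51% = 0.51
Target = 79 + 0.51 * 93
Target = 79 + 47.43 = 126.43 bpm

126.43 bpm


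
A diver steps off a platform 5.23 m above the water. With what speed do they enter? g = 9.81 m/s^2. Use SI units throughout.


v = sqrt(2 * g * h)
v = sqrt(2 * 9.81 * 5.23)
v = sqrt(102.6126) = 10.1298 m/s

10.1298 m/s


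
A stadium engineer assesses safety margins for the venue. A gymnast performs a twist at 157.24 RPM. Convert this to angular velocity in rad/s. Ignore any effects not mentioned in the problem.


omega = RPM * 2 * pi / 60
omega = 157.24 * 2 * 3.14159 / 60
omega = 987.9681 / 60 = 16.4661 rad/s

16.4661 rad/s


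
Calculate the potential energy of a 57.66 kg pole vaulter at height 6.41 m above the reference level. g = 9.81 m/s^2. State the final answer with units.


PE = m * g * h
PE = 57.66 * 9.81 * 6.41
PE = 565.6446 * 6.41 = 3625.7819 J

3625.7819 J


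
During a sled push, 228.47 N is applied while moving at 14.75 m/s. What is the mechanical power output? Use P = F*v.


P = F * v
P = 228.47 * 14.75
P = 3369.9325 W

3369.9325 W


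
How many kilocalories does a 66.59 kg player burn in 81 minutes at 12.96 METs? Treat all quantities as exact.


kcal = MET * mass * time_hr
Convert time: 81 min = 1.35 hr
kcal = 12.96 * 66.59 * 1.35
kcal = 1165.0586 kcal

1165.0586 kcal


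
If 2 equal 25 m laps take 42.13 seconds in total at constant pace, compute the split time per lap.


Split time = total_time / n_laps = 42.13 / 2
Split time = 21.065 s per lap

21.065 s


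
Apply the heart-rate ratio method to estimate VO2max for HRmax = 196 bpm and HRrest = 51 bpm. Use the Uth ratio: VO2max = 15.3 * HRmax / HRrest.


VO2max = 15.3 * HRmax / HRrest
VO2max = 15.3 * 196 / 51
VO2max = 2998.8 / 51 = 58.8 mL/kg/min

58.8 mL/kg/min


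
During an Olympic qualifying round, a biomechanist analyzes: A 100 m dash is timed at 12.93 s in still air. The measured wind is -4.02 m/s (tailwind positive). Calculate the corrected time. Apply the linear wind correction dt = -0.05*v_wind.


dt = -0.05 * v_wind = -0.05 * -4.02 = 0.201 s
t_corrected = t_still + dt = 12.93 + (0.201)
t_corrected = 13.131 s

13.131 s


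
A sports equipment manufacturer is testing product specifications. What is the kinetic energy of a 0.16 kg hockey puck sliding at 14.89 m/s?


KE = 0.5 * m * v^2
KE = 0.5 * 0.16 * 14.89^2
KE = 0.5 * 0.16 * 221.7121 = 17.737 J

17.737 J


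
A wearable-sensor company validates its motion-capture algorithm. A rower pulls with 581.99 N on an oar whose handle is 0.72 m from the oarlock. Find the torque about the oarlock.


tau = F * d
tau = 581.99 * 0.72
tau = 419.0328 N*m

419.0328 N*m


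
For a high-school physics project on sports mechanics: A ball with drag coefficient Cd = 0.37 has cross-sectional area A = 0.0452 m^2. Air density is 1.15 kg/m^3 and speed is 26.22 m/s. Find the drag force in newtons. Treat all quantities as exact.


Fd = 0.5 * Cd * rho * A * v^2
Fd = 0.5 * 0.37 * 1.15 * 0.0452 * 26.22^2
v^2 = 687.4884
Fd = 0.5 * 0.37 * 1.15 * 0.0452 * 687.4884 = 6.6111 N

6.6111 N


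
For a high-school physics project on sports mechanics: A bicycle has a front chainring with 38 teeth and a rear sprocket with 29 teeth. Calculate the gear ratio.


GR = front_teeth / rear_teeth
GR = 38 / 29
GR = 1.3103

1.3103


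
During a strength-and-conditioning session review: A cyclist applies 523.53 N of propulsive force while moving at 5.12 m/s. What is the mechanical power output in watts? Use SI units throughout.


P = F * v
P = 523.53 * 5.12
P = 2680.4736 W

2680.4736 W


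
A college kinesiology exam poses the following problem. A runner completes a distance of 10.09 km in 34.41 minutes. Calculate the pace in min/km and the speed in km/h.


Pace = time / distance = 34.41 min / 10.09 km = 3.4103 min/km
Speed = distance / time_in_hours = 10.09 / 0.5735 hr
Speed = 17.5937 km/h

3.4103 min/km, 17.5937 km/h


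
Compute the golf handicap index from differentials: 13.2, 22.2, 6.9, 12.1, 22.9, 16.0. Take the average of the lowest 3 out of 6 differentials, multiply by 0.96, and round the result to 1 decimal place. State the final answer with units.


All differentials: 13.2, 22.2, 6.9, 12.1, 22.9, 16.0
Sorted: 6.9, 12.1, 13.2, 16.0, 22.2, 22.9
Best 3: 6.9, 12.1, 13.2
Average of best = 32.2 / 3 = 10.7333
Raw index = 10.7333 * 0.96 = 10.304
Handicap index = round(10.304, 1) = 10.3

10.3


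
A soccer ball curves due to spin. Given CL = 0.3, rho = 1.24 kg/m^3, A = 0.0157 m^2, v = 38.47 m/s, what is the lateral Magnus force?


FM = 0.5 * CL * rho * A * v^2
FM = 0.5 * 0.3 * 1.24 * 0.0157 * 38.47^2
v^2 = 1479.9409
FM = 0.5 * 0.3 * 1.24 * 0.0157 * 1479.9409 = 4.3217 N

4.3217 N


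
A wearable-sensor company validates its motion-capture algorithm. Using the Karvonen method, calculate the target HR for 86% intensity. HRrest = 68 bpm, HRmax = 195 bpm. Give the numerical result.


Target = HRrest + pct*(HRmax - HRrest)
Heart rate reserve = HRmax - HRrest = 195 - 68 = 127 bpm
Fraction = 86% = 0.86
Target = 68 + 0.86 * 127
Target = 68 + 109.22 = 177.22 bpm

177.22 bpm


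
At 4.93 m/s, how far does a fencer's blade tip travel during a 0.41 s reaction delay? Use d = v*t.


d = v * t
d = 4.93 * 0.41
d = 2.0213 m

2.0213 m


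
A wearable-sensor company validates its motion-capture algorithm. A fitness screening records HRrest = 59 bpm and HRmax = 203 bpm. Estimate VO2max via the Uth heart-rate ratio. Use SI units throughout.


VO2max = 15.3 * HRmax / HRrest
VO2max = 15.3 * 203 / 59
VO2max = 3105.9 / 59 = 52.6424 mL/kg/min

52.6424 mL/kg/min


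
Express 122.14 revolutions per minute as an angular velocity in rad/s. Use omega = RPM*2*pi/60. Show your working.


omega = RPM * 2 * pi / 60
omega = 122.14 * 2 * 3.14159 / 60
omega = 767.4283 / 60 = 12.7905 rad/s

12.7905 rad/s


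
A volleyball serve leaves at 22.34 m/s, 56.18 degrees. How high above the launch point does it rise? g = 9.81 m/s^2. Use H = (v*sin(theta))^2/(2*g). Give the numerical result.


H = (v*sin(theta))^2 / (2*g)
vy = v*sin(theta) = 22.34 * sin(56.18 deg) = 18.5599 m/s
H = vy^2 / (2*g) = 344.4682 / (2*9.81)
H = 344.4682 / 19.62 = 17.557 m

17.557 m


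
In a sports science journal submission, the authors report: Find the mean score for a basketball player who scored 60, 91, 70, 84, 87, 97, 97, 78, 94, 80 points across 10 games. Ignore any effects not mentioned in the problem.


Average = sum / n
Sum = 838
Average = 838 / 10 = 83.8

83.8


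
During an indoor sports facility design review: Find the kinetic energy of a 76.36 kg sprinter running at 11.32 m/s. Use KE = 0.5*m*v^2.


KE = 0.5 * m * v^2
KE = 0.5 * 76.36 * 11.32^2
KE = 0.5 * 76.36 * 128.1424 = 4892.4768 J

4892.4768 J


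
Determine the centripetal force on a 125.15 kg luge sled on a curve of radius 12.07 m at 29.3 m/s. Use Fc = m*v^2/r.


Fc = m * v^2 / r
v^2 = 29.3^2 = 858.49
Fc = 125.15 * 858.49 / 12.07
Fc = 107440.0235 / 12.07 = 8901.4104 N

8901.4104 N


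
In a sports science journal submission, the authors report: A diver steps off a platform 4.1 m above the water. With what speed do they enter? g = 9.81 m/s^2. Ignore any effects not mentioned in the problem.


v = sqrt(2 * g * h)
v = sqrt(2 * 9.81 * 4.1)
v = sqrt(80.442) = 8.9689 m/s

8.9689 m/s


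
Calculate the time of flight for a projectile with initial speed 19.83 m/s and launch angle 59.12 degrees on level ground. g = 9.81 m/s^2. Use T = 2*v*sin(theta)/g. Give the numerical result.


T = 2*v*sin(theta)/g
sin(theta) = sin(59.12 deg) = 0.8582
T = 2*19.83*0.8582 / 9.81
T = 34.038 / 9.81 = 3.4697 s

3.4697 s


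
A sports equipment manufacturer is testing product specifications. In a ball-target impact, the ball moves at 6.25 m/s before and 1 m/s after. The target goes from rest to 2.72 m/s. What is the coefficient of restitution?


e = (v2_after - v1_after) / (v1_before - v2_before)
Numerator = 2.72 - 1 = 1.72
Denominator = 6.25 - 0 = 6.25
e = 1.72 / 6.25 = 0.2752

0.2752


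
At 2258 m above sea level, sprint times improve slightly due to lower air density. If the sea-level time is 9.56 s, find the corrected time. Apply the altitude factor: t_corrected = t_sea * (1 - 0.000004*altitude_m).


Correction factor = 1 - 0.000004 * 2258 = 0.990968
t_corrected = t_sea * factor = 9.56 * 0.990968
t_corrected = 9.4737 s

9.4737 s


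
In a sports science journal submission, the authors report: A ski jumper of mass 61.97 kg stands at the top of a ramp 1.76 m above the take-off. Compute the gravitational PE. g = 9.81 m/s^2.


PE = m * g * h
PE = 61.97 * 9.81 * 1.76
PE = 607.9257 * 1.76 = 1069.9492 J

1069.9492 J


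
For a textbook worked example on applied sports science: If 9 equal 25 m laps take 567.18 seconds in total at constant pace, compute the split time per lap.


Split time = total_time / n_laps = 567.18 / 9
Split time = 63.02 s per lap

63.02 s


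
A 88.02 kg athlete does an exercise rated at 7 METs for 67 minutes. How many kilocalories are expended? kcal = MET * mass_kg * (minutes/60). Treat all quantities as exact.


kcal = MET * mass * time_hr
Convert time: 67 min = 1.1167 hr
kcal = 7 * 88.02 * 1.1167
kcal = 688.023 kcal

688.023 kcal


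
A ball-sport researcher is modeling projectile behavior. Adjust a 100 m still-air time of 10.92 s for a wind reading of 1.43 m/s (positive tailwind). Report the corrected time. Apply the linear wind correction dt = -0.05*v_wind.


dt = -0.05 * v_wind = -0.05 * 1.43 = -0.0715 s
t_corrected = t_still + dt = 10.92 + (-0.0715)
t_corrected = 10.8485 s

10.8485 s


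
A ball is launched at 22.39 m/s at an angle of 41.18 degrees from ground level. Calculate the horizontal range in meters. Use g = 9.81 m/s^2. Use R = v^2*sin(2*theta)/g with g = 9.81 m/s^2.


R = v^2 * sin(2*theta) / g
Convert angle to radians: theta = 41.18 deg = 0.7187 rad
sin(2*theta) = sin(1.4375) = 0.9911
R = 22.39^2 * 0.9911 / 9.81
R = 501.3121 * 0.9911 / 9.81 = 50.6485 m

50.6485 m


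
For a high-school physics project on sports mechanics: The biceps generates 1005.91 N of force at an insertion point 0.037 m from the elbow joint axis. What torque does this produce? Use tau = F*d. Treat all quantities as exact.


tau = F * d
tau = 1005.91 * 0.037
tau = 37.2187 N*m

37.2187 N*m


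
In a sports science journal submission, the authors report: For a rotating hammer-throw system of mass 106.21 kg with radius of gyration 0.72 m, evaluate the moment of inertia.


I = m * k^2
I = 106.21 * 0.72^2
I = 106.21 * 0.5184 = 55.0593 kg*m^2

55.0593 kg*m^2


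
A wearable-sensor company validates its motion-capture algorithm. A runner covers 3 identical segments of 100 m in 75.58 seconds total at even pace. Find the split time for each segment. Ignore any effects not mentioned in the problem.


Split time = total_time / n_laps = 75.58 / 3
Split time = 25.1933 s per lap

25.1933 s


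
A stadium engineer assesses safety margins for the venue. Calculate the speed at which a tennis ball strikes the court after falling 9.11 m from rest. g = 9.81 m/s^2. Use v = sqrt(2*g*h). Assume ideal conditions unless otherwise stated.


v = sqrt(2 * g * h)
v = sqrt(2 * 9.81 * 9.11)
v = sqrt(178.7382) = 13.3693 m/s

13.3693 m/s


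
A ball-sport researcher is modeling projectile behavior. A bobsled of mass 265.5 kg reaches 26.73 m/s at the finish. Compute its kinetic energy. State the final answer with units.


KE = 0.5 * m * v^2
KE = 0.5 * 265.5 * 26.73^2
KE = 0.5 * 265.5 * 714.4929 = 94848.9325 J

94848.9325 J


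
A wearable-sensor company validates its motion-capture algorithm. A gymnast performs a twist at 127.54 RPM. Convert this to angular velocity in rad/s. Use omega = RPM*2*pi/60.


omega = RPM * 2 * pi / 60
omega = 127.54 * 2 * 3.14159 / 60
omega = 801.3575 / 60 = 13.356 rad/s

13.356 rad/s


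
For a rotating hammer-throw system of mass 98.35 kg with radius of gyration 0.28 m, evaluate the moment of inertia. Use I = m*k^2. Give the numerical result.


I = m * k^2
I = 98.35 * 0.28^2
I = 98.35 * 0.0784 = 7.7106 kg*m^2

7.7106 kg*m^2


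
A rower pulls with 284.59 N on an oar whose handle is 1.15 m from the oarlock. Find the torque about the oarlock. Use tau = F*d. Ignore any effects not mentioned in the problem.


tau = F * d
tau = 284.59 * 1.15
tau = 327.2785 N*m

327.2785 N*m


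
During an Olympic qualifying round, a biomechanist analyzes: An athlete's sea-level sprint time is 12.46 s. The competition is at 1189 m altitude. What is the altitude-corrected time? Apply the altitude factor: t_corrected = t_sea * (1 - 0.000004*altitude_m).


Correction factor = 1 - 0.000004 * 1189 = 0.995244
t_corrected = t_sea * factor = 12.46 * 0.995244
t_corrected = 12.4007 s

12.4007 s


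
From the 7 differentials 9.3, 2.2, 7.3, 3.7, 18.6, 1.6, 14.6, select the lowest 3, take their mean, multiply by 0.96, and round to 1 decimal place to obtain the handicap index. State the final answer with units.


All differentials: 9.3, 2.2, 7.3, 3.7, 18.6, 1.6, 14.6
Sorted: 1.6, 2.2, 3.7, 7.3, 9.3, 14.6, 18.6
Best 3: 1.6, 2.2, 3.7
Average of best = 7.5 / 3 = 2.5
Raw index = 2.5 * 0.96 = 2.4
Handicap index = round(2.4, 1) = 2.4

2.4


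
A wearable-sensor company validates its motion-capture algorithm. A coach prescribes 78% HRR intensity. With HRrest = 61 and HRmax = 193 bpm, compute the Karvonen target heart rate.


Target = HRrest + pct*(HRmax - HRrest)
Heart rate reserve = HRmax - HRrest = 193 - 61 = 132 bpm
Fraction = 78% = 0.78
Target = 61 + 0.78 * 132
Target = 61 + 102.96 = 163.96 bpm

163.96 bpm


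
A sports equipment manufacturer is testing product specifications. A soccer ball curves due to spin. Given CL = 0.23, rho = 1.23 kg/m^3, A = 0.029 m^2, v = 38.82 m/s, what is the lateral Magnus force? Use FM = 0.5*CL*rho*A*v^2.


FM = 0.5 * CL * rho * A * v^2
FM = 0.5 * 0.23 * 1.23 * 0.029 * 38.82^2
v^2 = 1506.9924
FM = 0.5 * 0.23 * 1.23 * 0.029 * 1506.9924 = 6.1818 N

6.1818 N


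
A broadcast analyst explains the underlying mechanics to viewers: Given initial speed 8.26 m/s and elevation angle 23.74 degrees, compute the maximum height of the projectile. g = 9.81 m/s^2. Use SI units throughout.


H = (v*sin(theta))^2 / (2*g)
vy = v*sin(theta) = 8.26 * sin(23.74 deg) = 3.3254 m/s
H = vy^2 / (2*g) = 11.0581 / (2*9.81)
H = 11.0581 / 19.62 = 0.5636 m

0.5636 m


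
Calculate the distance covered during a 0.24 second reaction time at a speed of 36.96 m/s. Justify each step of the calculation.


d = v * t
d = 36.96 * 0.24
d = 8.8704 m

8.8704 m


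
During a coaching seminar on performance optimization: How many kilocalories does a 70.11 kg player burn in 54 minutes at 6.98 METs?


kcal = MET * mass * time_hr
Convert time: 54 min = 0.9 hr
kcal = 6.98 * 70.11 * 0.9
kcal = 440.431 kcal

440.431 kcal


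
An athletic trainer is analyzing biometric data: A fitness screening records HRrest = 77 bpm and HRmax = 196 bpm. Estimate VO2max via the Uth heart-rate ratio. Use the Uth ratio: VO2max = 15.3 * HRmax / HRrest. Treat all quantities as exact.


VO2max = 15.3 * HRmax / HRrest
VO2max = 15.3 * 196 / 77
VO2max = 2998.8 / 77 = 38.9455 mL/kg/min

38.9455 mL/kg/min


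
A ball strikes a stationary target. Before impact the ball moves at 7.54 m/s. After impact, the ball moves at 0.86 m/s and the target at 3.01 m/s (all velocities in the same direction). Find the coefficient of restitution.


e = (v2_after - v1_after) / (v1_before - v2_before)
Numerator = 3.01 - 0.86 = 2.15
Denominator = 7.54 - 0 = 7.54
e = 2.15 / 7.54 = 0.2851

0.2851


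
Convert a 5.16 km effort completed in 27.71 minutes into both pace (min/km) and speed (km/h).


Pace = time / distance = 27.71 min / 5.16 km = 5.3702 min/km
Speed = distance / time_in_hours = 5.16 / 0.4618 hr
Speed = 11.1729 km/h

5.3702 min/km, 11.1729 km/h


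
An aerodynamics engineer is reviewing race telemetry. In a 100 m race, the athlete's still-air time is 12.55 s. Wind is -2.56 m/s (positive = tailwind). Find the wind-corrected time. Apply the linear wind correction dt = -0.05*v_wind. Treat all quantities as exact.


dt = -0.05 * v_wind = -0.05 * -2.56 = 0.128 s
t_corrected = t_still + dt = 12.55 + (0.128)
t_corrected = 12.678 s

12.678 s


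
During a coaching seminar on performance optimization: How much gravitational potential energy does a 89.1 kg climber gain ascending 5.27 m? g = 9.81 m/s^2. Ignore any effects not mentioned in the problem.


PE = m * g * h
PE = 89.1 * 9.81 * 5.27
PE = 874.071 * 5.27 = 4606.3542 J

4606.3542 J


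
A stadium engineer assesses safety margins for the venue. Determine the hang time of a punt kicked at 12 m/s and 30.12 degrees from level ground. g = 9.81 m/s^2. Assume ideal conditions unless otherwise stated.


T = 2*v*sin(theta)/g
sin(theta) = sin(30.12 deg) = 0.5018
T = 2*12*0.5018 / 9.81
T = 12.0435 / 9.81 = 1.2277 s

1.2277 s


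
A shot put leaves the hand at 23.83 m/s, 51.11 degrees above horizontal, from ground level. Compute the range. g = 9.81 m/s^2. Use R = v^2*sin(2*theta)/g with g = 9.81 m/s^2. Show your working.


R = v^2 * sin(2*theta) / g
Convert angle to radians: theta = 51.11 deg = 0.892 rad
sin(2*theta) = sin(1.7841) = 0.9773
R = 23.83^2 * 0.9773 / 9.81
R = 567.8689 * 0.9773 / 9.81 = 56.5751 m

56.5751 m


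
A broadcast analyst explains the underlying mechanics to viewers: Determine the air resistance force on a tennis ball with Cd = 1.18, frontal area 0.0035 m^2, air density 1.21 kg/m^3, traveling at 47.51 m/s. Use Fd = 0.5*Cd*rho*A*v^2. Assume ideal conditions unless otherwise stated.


Fd = 0.5 * Cd * rho * A * v^2
Fd = 0.5 * 1.18 * 1.21 * 0.0035 * 47.51^2
v^2 = 2257.2001
Fd = 0.5 * 1.18 * 1.21 * 0.0035 * 2257.2001 = 5.64 N

5.64 N


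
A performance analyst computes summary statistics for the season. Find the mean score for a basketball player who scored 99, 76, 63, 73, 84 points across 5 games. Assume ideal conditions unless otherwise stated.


Average = sum / n
Sum = 395
Average = 395 / 5 = 79

79


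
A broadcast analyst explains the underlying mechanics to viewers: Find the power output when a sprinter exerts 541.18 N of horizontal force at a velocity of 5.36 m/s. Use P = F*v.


P = F * v
P = 541.18 * 5.36
P = 2900.7248 W

2900.7248 W


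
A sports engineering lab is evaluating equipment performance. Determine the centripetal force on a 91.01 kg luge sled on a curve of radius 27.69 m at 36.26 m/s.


Fc = m * v^2 / r
v^2 = 36.26^2 = 1314.7876
Fc = 91.01 * 1314.7876 / 27.69
Fc = 119658.8195 / 27.69 = 4321.373 N

4321.373 N


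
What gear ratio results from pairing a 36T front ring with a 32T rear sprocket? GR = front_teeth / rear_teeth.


GR = front_teeth / rear_teeth
GR = 36 / 32
GR = 1.125

1.125


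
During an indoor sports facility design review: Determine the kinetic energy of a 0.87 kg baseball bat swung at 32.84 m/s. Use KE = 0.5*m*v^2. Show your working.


KE = 0.5 * m * v^2
KE = 0.5 * 0.87 * 32.84^2
KE = 0.5 * 0.87 * 1078.4656 = 469.1325 J

469.1325 J


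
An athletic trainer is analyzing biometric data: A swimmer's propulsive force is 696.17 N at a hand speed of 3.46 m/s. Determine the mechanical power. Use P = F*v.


P = F * v
P = 696.17 * 3.46
P = 2408.7482 W

2408.7482 W


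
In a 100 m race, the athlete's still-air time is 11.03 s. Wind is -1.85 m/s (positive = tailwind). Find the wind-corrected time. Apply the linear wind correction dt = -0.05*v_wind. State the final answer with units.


dt = -0.05 * v_wind = -0.05 * -1.85 = 0.0925 s
t_corrected = t_still + dt = 11.03 + (0.0925)
t_corrected = 11.1225 s

11.1225 s


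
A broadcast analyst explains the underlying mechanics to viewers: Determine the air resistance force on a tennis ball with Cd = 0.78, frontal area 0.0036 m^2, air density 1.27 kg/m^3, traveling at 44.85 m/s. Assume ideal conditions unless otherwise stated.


Fd = 0.5 * Cd * rho * A * v^2
Fd = 0.5 * 0.78 * 1.27 * 0.0036 * 44.85^2
v^2 = 2011.5225
Fd = 0.5 * 0.78 * 1.27 * 0.0036 * 2011.5225 = 3.5867 N

3.5867 N


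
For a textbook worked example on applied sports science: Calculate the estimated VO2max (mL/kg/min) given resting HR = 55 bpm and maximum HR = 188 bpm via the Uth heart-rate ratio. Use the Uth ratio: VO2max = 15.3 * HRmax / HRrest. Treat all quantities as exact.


VO2max = 15.3 * HRmax / HRrest
VO2max = 15.3 * 188 / 55
VO2max = 2876.4 / 55 = 52.2982 mL/kg/min

52.2982 mL/kg/min


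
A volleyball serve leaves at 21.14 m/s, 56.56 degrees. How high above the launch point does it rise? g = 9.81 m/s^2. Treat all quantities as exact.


H = (v*sin(theta))^2 / (2*g)
vy = v*sin(theta) = 21.14 * sin(56.56 deg) = 17.6406 m/s
H = vy^2 / (2*g) = 311.1892 / (2*9.81)
H = 311.1892 / 19.62 = 15.8608 m

15.8608 m


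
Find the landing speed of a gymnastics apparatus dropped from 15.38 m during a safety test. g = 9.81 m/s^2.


v = sqrt(2 * g * h)
v = sqrt(2 * 9.81 * 15.38)
v = sqrt(301.7556) = 17.3711 m/s

17.3711 m/s


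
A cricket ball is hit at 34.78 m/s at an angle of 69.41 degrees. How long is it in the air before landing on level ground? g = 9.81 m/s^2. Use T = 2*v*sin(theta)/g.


T = 2*v*sin(theta)/g
sin(theta) = sin(69.41 deg) = 0.9361
T = 2*34.78*0.9361 / 9.81
T = 65.1166 / 9.81 = 6.6378 s

6.6378 s


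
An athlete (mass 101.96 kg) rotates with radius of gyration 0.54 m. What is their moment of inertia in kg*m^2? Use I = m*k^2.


I = m * k^2
I = 101.96 * 0.54^2
I = 101.96 * 0.2916 = 29.7315 kg*m^2

29.7315 kg*m^2


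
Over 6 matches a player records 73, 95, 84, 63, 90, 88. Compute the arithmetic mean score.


Average = sum / n
Sum = 493
Average = 493 / 6 = 82.1667

82.1667


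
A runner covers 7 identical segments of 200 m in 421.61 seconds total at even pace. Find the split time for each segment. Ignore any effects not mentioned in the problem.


Split time = total_time / n_laps = 421.61 / 7
Split time = 60.23 s per lap

60.23 s
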